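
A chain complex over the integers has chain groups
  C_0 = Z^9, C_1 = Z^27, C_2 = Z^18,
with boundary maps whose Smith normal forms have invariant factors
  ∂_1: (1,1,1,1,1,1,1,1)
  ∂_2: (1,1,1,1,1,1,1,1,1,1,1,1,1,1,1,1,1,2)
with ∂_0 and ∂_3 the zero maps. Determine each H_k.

H_0 ≅ Z,  H_1 ≅ Z ⊕ Z/2Z,  H_2 = 0.

H_0: b_0 = 9 − 0 − 8 = 1; torsion from ∂_1 factors > 1: none. So H_0 ≅ Z.
H_1: b_1 = 27 − 8 − 18 = 1; torsion from ∂_2 factors > 1: [2]. So H_1 ≅ Z ⊕ Z/2Z.
H_2: b_2 = 18 − 18 − 0 = 0; torsion from ∂_3 factors > 1: none. So H_2 ≅ 0.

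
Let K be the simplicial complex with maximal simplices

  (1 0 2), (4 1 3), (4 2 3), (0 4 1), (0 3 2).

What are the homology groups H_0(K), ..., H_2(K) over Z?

H_0 = Z,  H_1 = Z,  H_2 = 0.

We work with the vertex ordering 0 < 1 < 2 < 3 < 4. The simplices of K, each written with vertices in increasing order, are:

  0-simplices (5): [0], [1], [2], [3], [4]
  1-simplices (10): [0,1], [0,2], [0,3], [0,4], [1,2], [1,3], [1,4], [2,3], [2,4], [3,4]
  2-simplices (5): [0,1,2], [0,1,4], [0,2,3], [1,3,4], [2,3,4]

so the chain groups are C_0 ≅ Z^5, C_1 ≅ Z^10, C_2 ≅ Z^5.

∂_1: C_1 → C_0 sends each edge [p,q] (with p < q) to q − p.
This gives a 5×10 integer matrix of rank 4; reducing to Smith normal form yields diagonal entries (1,1,1,1).

Boundary ∂_2: C_2 → C_1 sends each 2-simplex [p,q,r] to [q,r] − [p,r] + [p,q]. For instance
  ∂[0,1,4] = [1,4] − [0,4] + [0,1],
  ∂[1,3,4] = [3,4] − [1,4] + [1,3].
This gives a 10×5 integer matrix of rank 5; reducing to Smith normal form yields diagonal entries (1,1,1,1,1).

Reading off H_k = ker ∂_k / im ∂_{k+1}:

  H_0: rank C_0 − rank ∂_1 = 5 − 4 = 1, and the invariant factors of ∂_1 are all 1, so H_0 = Z.
  H_1: rank ker ∂_1 − rank ∂_2 = (10 − 4) − 5 = 1, and the invariant factors of ∂_2 are all 1, so H_1 = Z.
  H_2: rank ker ∂_2 − rank ∂_3 = (5 − 5) − 0 = 0, and there is no ∂_3, so H_2 = 0.

As a check, the Euler characteristic is 5 − 10 + 5 = 0, which agrees with 1 − 1 + 0 = 0.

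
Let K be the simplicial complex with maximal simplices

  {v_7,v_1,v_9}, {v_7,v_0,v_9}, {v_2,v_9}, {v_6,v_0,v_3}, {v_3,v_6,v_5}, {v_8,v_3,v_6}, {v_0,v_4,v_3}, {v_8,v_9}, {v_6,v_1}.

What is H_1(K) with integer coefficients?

Take the total order v_0 < v_1 < v_2 < v_3 < v_4 < v_5 < v_6 < v_7 < v_8 < v_9 on the vertex set. Then K (dimension 2) consists of the simplices:

  0-simplices (10): [v_0], [v_1], [v_2], [v_3], [v_4], [v_5], [v_6], [v_7], [v_8], [v_9]
  1-simplices (17): (17 of them)
  2-simplices (6): [v_0,v_3,v_4], [v_0,v_3,v_6], [v_0,v_7,v_9], [v_1,v_7,v_9], [v_3,v_5,v_6], [v_3,v_6,v_8]

so the chain groups are C_0 ≅ Z^10, C_1 ≅ Z^17, C_2 ≅ Z^6.

∂_1: C_1 → C_0 maps an edge to its endpoints' difference, ∂[p,q] = q − p. For instance
  ∂[v_3,v_8] = [v_8] − [v_3].
The 10×17 boundary matrix has rank 9 and Smith normal form diag(1,1,1,1,1,1,1,1,1).

Boundary ∂_2: C_2 → C_1 maps a triangle to the signed sum of its edges. For instance
  ∂[v_3,v_5,v_6] = [v_5,v_6] − [v_3,v_6] + [v_3,v_5],
  ∂[v_0,v_3,v_4] = [v_3,v_4] − [v_0,v_4] + [v_0,v_3].
The resulting 17×6 matrix has rank 6, and its Smith normal form has invariant factors (1,1,1,1,1,1).

Reading off H_k = ker ∂_k / im ∂_{k+1}:

  H_1: rank ker ∂_1 − rank ∂_2 = (17 − 9) − 6 = 2, and the invariant factors of ∂_2 are all 1, so H_1 ≅ Z^2.

H_1 ≅ Z^2.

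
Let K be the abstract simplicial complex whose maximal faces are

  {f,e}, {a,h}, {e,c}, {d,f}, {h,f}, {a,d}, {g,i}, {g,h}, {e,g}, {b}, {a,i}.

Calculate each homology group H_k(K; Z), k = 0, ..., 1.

Order the vertices as a < b < c < d < e < f < g < h < i. Listing each simplex with vertices in this order, K has dimension 1 with simplices:

  0-simplices (9): a, b, c, d, e, f, g, h, i
  1-simplices (10): ad, ah, ai, ce, df, ef, eg, fh, gh, gi

giving chain groups C_0 ≅ Z^9, C_1 ≅ Z^10.

Boundary ∂_1: C_1 → C_0 sends each edge [p,q] (with p < q) to q − p.
This gives a 9×10 integer matrix of rank 7; reducing to Smith normal form yields diagonal entries (1,1,1,1,1,1,1).

Computing H_k = (kernel of ∂_k) / (image of ∂_{k+1}):

  H_0: rank C_0 − rank ∂_1 = 9 − 7 = 2, and the invariant factors of ∂_1 are all 1, so H_0 = Z^2.
  H_1: rank ker ∂_1 − rank ∂_2 = (10 − 7) − 0 = 3, and there is no ∂_2, so H_1 = Z^3.

H_0 = Z^2,  H_1 = Z^3.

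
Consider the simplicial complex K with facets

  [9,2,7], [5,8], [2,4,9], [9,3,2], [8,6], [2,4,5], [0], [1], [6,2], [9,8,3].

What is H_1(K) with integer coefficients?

K has 10 vertices, 14 edges, 5 triangles.
rank ∂_1 = 7, rank ∂_2 = 5 ⇒ b_1 = 14 − 7 − 5 = 2; all invariant factors of ∂_2 are 1 so no torsion. So H_1 ≅ Z^2.

H_1 = Z^2.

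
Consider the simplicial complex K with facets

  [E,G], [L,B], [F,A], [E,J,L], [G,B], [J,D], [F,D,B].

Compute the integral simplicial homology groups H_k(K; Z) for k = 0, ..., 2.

Fix the vertex order A < B < D < E < F < G < J < L and write every simplex with vertices in increasing order. Then dim K = 2 and the simplices of K are:

  0-simplices (8): A, B, D, E, F, G, J, L
  1-simplices (11): AF, BD, BF, BG, BL, DF, DJ, EG, EJ, EL, JL
  2-simplices (2): BDF, EJL

Hence C_0 ≅ Z^8, C_1 ≅ Z^11, C_2 ≅ Z^2.

Boundary ∂_1: C_1 → C_0 maps an edge to its endpoints' difference, ∂[p,q] = q − p. For instance
  ∂BL = L − B.
As a 8×11 matrix over Z this has rank 7, with invariant factors (1,1,1,1,1,1,1).

The boundary map ∂_2: C_2 → C_1 acts by ∂[p,q,r] = [q,r] − [p,r] + [p,q]. For instance
  ∂EJL = JL − EL + EJ,
  ∂BDF = DF − BF + BD.
As a 11×2 matrix over Z this has rank 2, with invariant factors (1,1).

Reading off H_k = ker ∂_k / im ∂_{k+1}:

  H_0: rank C_0 − rank ∂_1 = 8 − 7 = 1, and the invariant factors of ∂_1 are all 1, so H_0 = Z.
  H_1: rank ker ∂_1 − rank ∂_2 = (11 − 7) − 2 = 2, and the invariant factors of ∂_2 are all 1, so H_1 = Z^2.
  H_2: rank ker ∂_2 − rank ∂_3 = (2 − 2) − 0 = 0, and there is no ∂_3, so H_2 = 0.

H_0 ≅ Z,  H_1 ≅ Z^2,  H_2 = 0.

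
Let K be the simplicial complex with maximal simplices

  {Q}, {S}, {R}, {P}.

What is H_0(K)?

Fix the vertex order P < Q < R < S and write every simplex with vertices in increasing order. Then dim K = 0 and the simplices of K are:

  0-simplices (4): P, Q, R, S

so the chain groups are C_0 ≅ Z^4.

Now H_k = ker ∂_k / im ∂_{k+1}, so:

  H_0: rank C_0 − rank ∂_1 = 4 − 0 = 4, and there is no ∂_1, so H_0 = Z^4.

H_0 = Z^4.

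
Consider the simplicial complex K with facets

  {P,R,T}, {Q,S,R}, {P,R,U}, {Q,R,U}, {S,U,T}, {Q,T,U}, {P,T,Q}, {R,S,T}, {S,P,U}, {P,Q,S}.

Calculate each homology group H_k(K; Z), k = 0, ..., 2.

K has 6 vertices, 15 edges, 10 triangles.
rank ∂_0 = 0, rank ∂_1 = 5 ⇒ b_0 = 6 − 0 − 5 = 1; all invariant factors of ∂_1 are 1 so no torsion. So H_0 = Z.
rank ∂_1 = 5, rank ∂_2 = 10 ⇒ b_1 = 15 − 5 − 10 = 0; ∂_2 has invariant factor(s) [2] giving torsion. So H_1 = Z/2.
rank ∂_2 = 10, rank ∂_3 = 0 ⇒ b_2 = 10 − 10 − 0 = 0. So H_2 = 0.

H_0 = Z,  H_1 = Z/2,  H_2 = 0.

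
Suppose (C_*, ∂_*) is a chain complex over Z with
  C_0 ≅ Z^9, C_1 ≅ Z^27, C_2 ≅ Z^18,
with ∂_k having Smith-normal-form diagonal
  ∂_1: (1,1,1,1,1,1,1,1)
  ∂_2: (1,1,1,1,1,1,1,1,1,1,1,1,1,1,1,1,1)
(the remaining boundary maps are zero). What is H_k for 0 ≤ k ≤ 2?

H_0: b_0 = 9 − 0 − 8 = 1; torsion from ∂_1 factors > 1: none. So H_0 = Z.
H_1: b_1 = 27 − 8 − 17 = 2; torsion from ∂_2 factors > 1: none. So H_1 = Z^2.
H_2: b_2 = 18 − 17 − 0 = 1; torsion from ∂_3 factors > 1: none. So H_2 = Z.

H_0 = Z,  H_1 = Z^2,  H_2 = Z.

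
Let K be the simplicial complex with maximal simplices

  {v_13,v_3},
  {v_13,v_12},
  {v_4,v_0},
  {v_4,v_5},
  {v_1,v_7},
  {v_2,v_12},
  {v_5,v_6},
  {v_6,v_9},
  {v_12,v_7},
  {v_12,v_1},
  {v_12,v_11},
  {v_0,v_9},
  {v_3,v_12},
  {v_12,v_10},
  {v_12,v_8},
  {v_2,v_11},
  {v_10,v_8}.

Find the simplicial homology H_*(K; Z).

We work with the vertex ordering v_0 < v_1 < v_2 < v_3 < v_4 < v_5 < v_6 < v_7 < v_8 < v_9 < v_10 < v_11 < v_12 < v_13. The simplices of K, each written with vertices in increasing order, are:

  0-simplices (14): [v_0], [v_1], [v_2], [v_3], [v_4], [v_5], [v_6], [v_7], [v_8], [v_9], [v_10], [v_11], [v_12], [v_13]
  1-simplices (17): (17 of them)

so the chain groups are C_0 ≅ Z^14, C_1 ≅ Z^17.

Boundary ∂_1: C_1 → C_0 maps an edge to its endpoints' difference, ∂[p,q] = q − p.
This gives a 14×17 integer matrix of rank 12; reducing to Smith normal form yields diagonal entries (1,1,1,1,1,1,1,1,1,1,1,1).

Reading off H_k = ker ∂_k / im ∂_{k+1}:

  H_0: rank C_0 − rank ∂_1 = 14 − 12 = 2, and the invariant factors of ∂_1 are all 1, so H_0 ≅ Z^2.
  H_1: rank ker ∂_1 − rank ∂_2 = (17 − 12) − 0 = 5, and there is no ∂_2, so H_1 ≅ Z^5.

H_0 = Z^2,  H_1 = Z^5.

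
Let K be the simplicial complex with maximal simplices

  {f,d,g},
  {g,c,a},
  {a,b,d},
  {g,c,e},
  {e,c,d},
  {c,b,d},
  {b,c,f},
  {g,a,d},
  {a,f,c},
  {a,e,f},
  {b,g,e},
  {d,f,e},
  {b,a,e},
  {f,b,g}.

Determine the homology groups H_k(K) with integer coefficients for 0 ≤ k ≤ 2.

Take the total order a < b < c < d < e < f < g on the vertex set. Then K (dimension 2) consists of the simplices:

  0-simplices (7): a, b, c, d, e, f, g
  1-simplices (21): ab, ac, ad, ae, af, ag, bc, bd, be, bf, bg, cd, ce, cf, cg, de, df, dg, ef, eg, fg
  2-simplices (14): abd, abe, acf, acg, adg, aef, bcd, bcf, beg, bfg, cde, ceg, def, dfg

so the chain groups are C_0 ≅ Z^7, C_1 ≅ Z^21, C_2 ≅ Z^14.

∂_1: C_1 → C_0 maps an edge to its endpoints' difference, ∂[p,q] = q − p.
The 7×21 boundary matrix has rank 6 and Smith normal form diag(1,1,1,1,1,1).

∂_2: C_2 → C_1 acts by ∂[p,q,r] = [q,r] − [p,r] + [p,q]. For instance
  ∂adg = dg − ag + ad,
  ∂cde = de − ce + cd.
This gives a 21×14 integer matrix of rank 13; reducing to Smith normal form yields diagonal entries (1,1,1,1,1,1,1,1,1,1,1,1,1).

Reading off H_k = ker ∂_k / im ∂_{k+1}:

  H_0: rank C_0 − rank ∂_1 = 7 − 6 = 1, and the invariant factors of ∂_1 are all 1, so H_0 ≅ Z.
  H_1: rank ker ∂_1 − rank ∂_2 = (21 − 6) − 13 = 2, and the invariant factors of ∂_2 are all 1, so H_1 ≅ Z^2.
  H_2: rank ker ∂_2 − rank ∂_3 = (14 − 13) − 0 = 1, and there is no ∂_3, so H_2 ≅ Z.

H_0 ≅ Z,  H_1 ≅ Z^2,  H_2 ≅ Z.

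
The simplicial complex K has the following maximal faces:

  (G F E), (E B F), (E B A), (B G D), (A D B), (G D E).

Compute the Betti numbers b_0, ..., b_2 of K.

b_0 = 1, b_1 = 1, b_2 = 0.

Fix the vertex order A < B < D < E < F < G and write every simplex with vertices in increasing order. Then dim K = 2 and the simplices of K are:

  0-simplices (6): A, B, D, E, F, G
  1-simplices (12): AB, AD, AE, BD, BE, BF, BG, DE, DG, EF, EG, FG
  2-simplices (6): ABD, ABE, BDG, BEF, DEG, EFG

so the chain groups are C_0 ≅ Z^6, C_1 ≅ Z^12, C_2 ≅ Z^6.

The boundary map ∂_1: C_1 → C_0 is given by ∂[p,q] = [q] − [p]. For instance
  ∂AD = D − A.
This gives a 6×12 integer matrix of rank 5; reducing to Smith normal form yields diagonal entries (1,1,1,1,1).

Boundary ∂_2: C_2 → C_1 maps a triangle to the signed sum of its edges. For instance
  ∂BEF = EF − BF + BE,
  ∂EFG = FG − EG + EF.
This gives a 12×6 integer matrix of rank 6; reducing to Smith normal form yields diagonal entries (1,1,1,1,1,1).

Reading off H_k = ker ∂_k / im ∂_{k+1}:

  H_0: rank C_0 − rank ∂_1 = 6 − 5 = 1, and the invariant factors of ∂_1 are all 1, so H_0 ≅ Z.
  H_1: rank ker ∂_1 − rank ∂_2 = (12 − 5) − 6 = 1, and the invariant factors of ∂_2 are all 1, so H_1 ≅ Z.
  H_2: rank ker ∂_2 − rank ∂_3 = (6 − 6) − 0 = 0, and there is no ∂_3, so H_2 ≅ 0.

Hence the Betti numbers are b_0 = 1, b_1 = 1, b_2 = 0.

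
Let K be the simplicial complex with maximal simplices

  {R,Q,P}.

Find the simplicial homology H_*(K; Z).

Take the total order P < Q < R on the vertex set. Then K (dimension 2) consists of the simplices:

  0-simplices (3): P, Q, R
  1-simplices (3): PQ, PR, QR
  2-simplices (1): PQR

giving chain groups C_0 ≅ Z^3, C_1 ≅ Z^3, C_2 ≅ Z^1.

The boundary map ∂_1: C_1 → C_0 sends each edge [p,q] (with p < q) to q − p. For instance
  ∂PR = R − P.
The resulting 3×3 matrix has rank 2, and its Smith normal form has invariant factors (1,1).

∂_2: C_2 → C_1 acts by ∂[p,q,r] = [q,r] − [p,r] + [p,q]. For instance
  ∂PQR = QR − PR + PQ.
As a 3×1 matrix over Z this has rank 1, with invariant factors (1).

Computing H_k = (kernel of ∂_k) / (image of ∂_{k+1}):

  H_0: rank C_0 − rank ∂_1 = 3 − 2 = 1, and the invariant factors of ∂_1 are all 1, so H_0 ≅ Z.
  H_1: rank ker ∂_1 − rank ∂_2 = (3 − 2) − 1 = 0, and the invariant factors of ∂_2 are all 1, so H_1 ≅ 0.
  H_2: rank ker ∂_2 − rank ∂_3 = (1 − 1) − 0 = 0, and there is no ∂_3, so H_2 ≅ 0.

As a check, the Euler characteristic is 3 − 3 + 1 = 1, which agrees with 1 − 0 + 0 = 1.
(K is a triangulation of the 2-simplex.)

H_0 = Z,  H_1 = 0,  H_2 = 0.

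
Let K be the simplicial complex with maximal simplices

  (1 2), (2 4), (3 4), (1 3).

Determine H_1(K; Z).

We work with the vertex ordering 1 < 2 < 3 < 4. The simplices of K, each written with vertices in increasing order, are:

  0-simplices (4): [1], [2], [3], [4]
  1-simplices (4): [1,2], [1,3], [2,4], [3,4]

giving chain groups C_0 ≅ Z^4, C_1 ≅ Z^4.

∂_1: C_1 → C_0 sends each edge [p,q] (with p < q) to q − p.
As a 4×4 matrix over Z this has rank 3, with invariant factors (1,1,1).

Now H_k = ker ∂_k / im ∂_{k+1}, so:

  H_1: rank ker ∂_1 − rank ∂_2 = (4 − 3) − 0 = 1, and there is no ∂_2, so H_1 ≅ Z.

H_1 = Z.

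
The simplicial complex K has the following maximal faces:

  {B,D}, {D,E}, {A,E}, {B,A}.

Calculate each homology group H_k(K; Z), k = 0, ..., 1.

Fix the vertex order A < B < D < E and write every simplex with vertices in increasing order. Then dim K = 1 and the simplices of K are:

  0-simplices (4): A, B, D, E
  1-simplices (4): AB, AE, BD, DE

Hence C_0 ≅ Z^4, C_1 ≅ Z^4.

The boundary map ∂_1: C_1 → C_0 is given by ∂[p,q] = [q] − [p].
As a 4×4 matrix over Z this has rank 3, with invariant factors (1,1,1).

Computing H_k = (kernel of ∂_k) / (image of ∂_{k+1}):

  H_0: rank C_0 − rank ∂_1 = 4 − 3 = 1, and the invariant factors of ∂_1 are all 1, so H_0 ≅ Z.
  H_1: rank ker ∂_1 − rank ∂_2 = (4 − 3) − 0 = 1, and there is no ∂_2, so H_1 ≅ Z.

H_0 = Z,  H_1 = Z.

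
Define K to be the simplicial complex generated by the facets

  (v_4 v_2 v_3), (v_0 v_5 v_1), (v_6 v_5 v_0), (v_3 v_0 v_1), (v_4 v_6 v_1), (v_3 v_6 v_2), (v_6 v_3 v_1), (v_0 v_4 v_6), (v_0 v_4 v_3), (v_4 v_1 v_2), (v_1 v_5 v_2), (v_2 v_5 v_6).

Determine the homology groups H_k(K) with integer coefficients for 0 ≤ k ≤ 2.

Order the vertices as v_0 < v_1 < v_2 < v_3 < v_4 < v_5 < v_6. Listing each simplex with vertices in this order, K has dimension 2 with simplices:

  0-simplices (7): [v_0], [v_1], [v_2], [v_3], [v_4], [v_5], [v_6]
  1-simplices (18): (18 of them)
  2-simplices (12): (12 of them)

so the chain groups are C_0 ≅ Z^7, C_1 ≅ Z^18, C_2 ≅ Z^12.

The boundary map ∂_1: C_1 → C_0 maps an edge to its endpoints' difference, ∂[p,q] = q − p. For instance
  ∂[v_3,v_6] = [v_6] − [v_3].
The 7×18 boundary matrix has rank 6 and Smith normal form diag(1,1,1,1,1,1).

∂_2: C_2 → C_1 acts by ∂[p,q,r] = [q,r] − [p,r] + [p,q]. For instance
  ∂[v_1,v_4,v_6] = [v_4,v_6] − [v_1,v_6] + [v_1,v_4],
  ∂[v_1,v_2,v_5] = [v_2,v_5] − [v_1,v_5] + [v_1,v_2].
The 18×12 boundary matrix has rank 12 and Smith normal form diag(1,1,1,1,1,1,1,1,1,1,1,2).

From H_k ≅ ker(∂_k) / im(∂_{k+1}) we obtain:

  H_0: rank C_0 − rank ∂_1 = 7 − 6 = 1, and the invariant factors of ∂_1 are all 1, so H_0 = Z.
  H_1: rank ker ∂_1 − rank ∂_2 = (18 − 6) − 12 = 0, and ∂_2 has invariant factor 2 > 1, so H_1 = Z/2Z.
  H_2: rank ker ∂_2 − rank ∂_3 = (12 − 12) − 0 = 0, and there is no ∂_3, so H_2 = 0.

(K is a triangulation of the real projective plane RP^2.)

H_0 ≅ Z,  H_1 ≅ Z/2Z,  H_2 = 0.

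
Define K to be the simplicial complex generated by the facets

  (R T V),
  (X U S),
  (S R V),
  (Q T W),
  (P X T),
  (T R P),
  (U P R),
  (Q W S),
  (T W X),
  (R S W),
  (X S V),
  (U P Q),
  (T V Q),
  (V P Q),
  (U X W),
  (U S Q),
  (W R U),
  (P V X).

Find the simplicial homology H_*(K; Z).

Order the vertices as P < Q < R < S < T < U < V < W < X. Listing each simplex with vertices in this order, K has dimension 2 with simplices:

  0-simplices (9): P, Q, R, S, T, U, V, W, X
  1-simplices (27): PQ, PR, PT, PU, PV, PX, QS, QT, QU, QV, QW, RS, RT, RU, RV, RW, SU, SV, SW, SX, TV, TW, TX, UW, UX, VX, WX
  2-simplices (18): PQU, PQV, PRT, PRU, PTX, PVX, QSU, QSW, QTV, QTW, RSV, RSW, RTV, RUW, SUX, SVX, TWX, UWX

giving chain groups C_0 ≅ Z^9, C_1 ≅ Z^27, C_2 ≅ Z^18.

∂_1: C_1 → C_0 is given by ∂[p,q] = [q] − [p]. For instance
  ∂TW = W − T.
The 9×27 boundary matrix has rank 8 and Smith normal form diag(1,1,1,1,1,1,1,1).

∂_2: C_2 → C_1 acts by ∂[p,q,r] = [q,r] − [p,r] + [p,q]. For instance
  ∂RTV = TV − RV + RT,
  ∂PRT = RT − PT + PR.
The 27×18 boundary matrix has rank 18 and Smith normal form diag(1,1,1,1,1,1,1,1,1,1,1,1,1,1,1,1,1,2).

From H_k ≅ ker(∂_k) / im(∂_{k+1}) we obtain:

  H_0: rank C_0 − rank ∂_1 = 9 − 8 = 1, and the invariant factors of ∂_1 are all 1, so H_0 = Z.
  H_1: rank ker ∂_1 − rank ∂_2 = (27 − 8) − 18 = 1, and ∂_2 has invariant factor 2 > 1, so H_1 = Z ⊕ Z_2.
  H_2: rank ker ∂_2 − rank ∂_3 = (18 − 18) − 0 = 0, and there is no ∂_3, so H_2 = 0.

H_0 = Z,  H_1 = Z ⊕ Z_2,  H_2 = 0.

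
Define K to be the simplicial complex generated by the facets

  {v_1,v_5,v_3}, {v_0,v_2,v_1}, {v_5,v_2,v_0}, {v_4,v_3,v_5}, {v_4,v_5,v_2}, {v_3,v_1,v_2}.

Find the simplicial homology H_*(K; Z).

H_0 ≅ Z,  H_1 ≅ Z,  H_2 = 0.

K has 6 vertices, 12 edges, 6 triangles.
rank ∂_0 = 0, rank ∂_1 = 5 ⇒ b_0 = 6 − 0 − 5 = 1; all invariant factors of ∂_1 are 1 so no torsion. So H_0 = Z.
rank ∂_1 = 5, rank ∂_2 = 6 ⇒ b_1 = 12 − 5 − 6 = 1; all invariant factors of ∂_2 are 1 so no torsion. So H_1 = Z.
rank ∂_2 = 6, rank ∂_3 = 0 ⇒ b_2 = 6 − 6 − 0 = 0. So H_2 = 0.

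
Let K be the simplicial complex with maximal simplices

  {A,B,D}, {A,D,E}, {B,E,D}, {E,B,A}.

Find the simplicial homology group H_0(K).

Fix the vertex order A < B < D < E and write every simplex with vertices in increasing order. Then dim K = 2 and the simplices of K are:

  0-simplices (4): A, B, D, E
  1-simplices (6): AB, AD, AE, BD, BE, DE
  2-simplices (4): ABD, ABE, ADE, BDE

giving chain groups C_0 ≅ Z^4, C_1 ≅ Z^6, C_2 ≅ Z^4.

The boundary map ∂_1: C_1 → C_0 sends each edge [p,q] (with p < q) to q − p. For instance
  ∂AB = B − A.
As a 4×6 matrix over Z this has rank 3, with invariant factors (1,1,1).

∂_2: C_2 → C_1 maps a triangle to the signed sum of its edges. For instance
  ∂ABD = BD − AD + AB,
  ∂ADE = DE − AE + AD.
The resulting 6×4 matrix has rank 3, and its Smith normal form has invariant factors (1,1,1).

From H_k ≅ ker(∂_k) / im(∂_{k+1}) we obtain:

  H_0: rank C_0 − rank ∂_1 = 4 − 3 = 1, and the invariant factors of ∂_1 are all 1, so H_0 = Z.

H_0 ≅ Z.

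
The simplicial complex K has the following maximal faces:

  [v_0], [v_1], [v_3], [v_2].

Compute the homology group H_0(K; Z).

H_0 ≅ Z^4.

Take the total order v_0 < v_1 < v_2 < v_3 on the vertex set. Then K (dimension 0) consists of the simplices:

  0-simplices (4): [v_0], [v_1], [v_2], [v_3]

giving chain groups C_0 ≅ Z^4.

From H_k ≅ ker(∂_k) / im(∂_{k+1}) we obtain:

  H_0: rank C_0 − rank ∂_1 = 4 − 0 = 4, and there is no ∂_1, so H_0 = Z^4.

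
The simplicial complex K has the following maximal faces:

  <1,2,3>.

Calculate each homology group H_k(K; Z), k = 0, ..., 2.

H_0 = Z,  H_1 = 0,  H_2 = 0.

Take the total order 1 < 2 < 3 on the vertex set. Then K (dimension 2) consists of the simplices:

  0-simplices (3): [1], [2], [3]
  1-simplices (3): [1,2], [1,3], [2,3]
  2-simplices (1): [1,2,3]

giving chain groups C_0 ≅ Z^3, C_1 ≅ Z^3, C_2 ≅ Z^1.

The boundary map ∂_1: C_1 → C_0 sends each edge [p,q] (with p < q) to q − p. For instance
  ∂[2,3] = [3] − [2].
The 3×3 boundary matrix has rank 2 and Smith normal form diag(1,1).

Boundary ∂_2: C_2 → C_1 sends each 2-simplex [p,q,r] to [q,r] − [p,r] + [p,q]. For instance
  ∂[1,2,3] = [2,3] − [1,3] + [1,2].
As a 3×1 matrix over Z this has rank 1, with invariant factors (1).

Now H_k = ker ∂_k / im ∂_{k+1}, so:

  H_0: rank C_0 − rank ∂_1 = 3 − 2 = 1, and the invariant factors of ∂_1 are all 1, so H_0 = Z.
  H_1: rank ker ∂_1 − rank ∂_2 = (3 − 2) − 1 = 0, and the invariant factors of ∂_2 are all 1, so H_1 = 0.
  H_2: rank ker ∂_2 − rank ∂_3 = (1 − 1) − 0 = 0, and there is no ∂_3, so H_2 = 0.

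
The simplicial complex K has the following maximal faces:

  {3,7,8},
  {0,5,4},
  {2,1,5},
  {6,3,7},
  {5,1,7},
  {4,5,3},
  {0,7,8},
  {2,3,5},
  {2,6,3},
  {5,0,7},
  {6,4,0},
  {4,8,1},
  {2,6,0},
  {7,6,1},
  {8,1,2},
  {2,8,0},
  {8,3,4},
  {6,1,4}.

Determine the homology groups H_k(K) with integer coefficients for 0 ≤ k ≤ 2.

We work with the vertex ordering 0 < 1 < 2 < 3 < 4 < 5 < 6 < 7 < 8. The simplices of K, each written with vertices in increasing order, are:

  0-simplices (9): [0], [1], [2], [3], [4], [5], [6], [7], [8]
  1-simplices (27): (27 of them)
  2-simplices (18): [0,2,6], [0,2,8], [0,4,5], [0,4,6], [0,5,7], [0,7,8], [1,2,5], [1,2,8], [1,4,6], [1,4,8], [1,5,7], [1,6,7], [2,3,5], [2,3,6], [3,4,5], [3,4,8], [3,6,7], [3,7,8]

giving chain groups C_0 ≅ Z^9, C_1 ≅ Z^27, C_2 ≅ Z^18.

Boundary ∂_1: C_1 → C_0 is given by ∂[p,q] = [q] − [p]. For instance
  ∂[4,6] = [6] − [4].
The 9×27 boundary matrix has rank 8 and Smith normal form diag(1,1,1,1,1,1,1,1).

Boundary ∂_2: C_2 → C_1 sends each 2-simplex [p,q,r] to [q,r] − [p,r] + [p,q]. For instance
  ∂[0,2,8] = [2,8] − [0,8] + [0,2],
  ∂[1,4,8] = [4,8] − [1,8] + [1,4].
As a 27×18 matrix over Z this has rank 17, with invariant factors (1,1,1,1,1,1,1,1,1,1,1,1,1,1,1,1,1).

Reading off H_k = ker ∂_k / im ∂_{k+1}:

  H_0: rank C_0 − rank ∂_1 = 9 − 8 = 1, and the invariant factors of ∂_1 are all 1, so H_0 ≅ Z.
  H_1: rank ker ∂_1 − rank ∂_2 = (27 − 8) − 17 = 2, and the invariant factors of ∂_2 are all 1, so H_1 ≅ Z^2.
  H_2: rank ker ∂_2 − rank ∂_3 = (18 − 17) − 0 = 1, and there is no ∂_3, so H_2 ≅ Z.

As a check, the Euler characteristic is 9 − 27 + 18 = 0, which agrees with 1 − 2 + 1 = 0.
(K is a triangulation of the torus T^2.)

H_0 ≅ Z,  H_1 ≅ Z^2,  H_2 ≅ Z.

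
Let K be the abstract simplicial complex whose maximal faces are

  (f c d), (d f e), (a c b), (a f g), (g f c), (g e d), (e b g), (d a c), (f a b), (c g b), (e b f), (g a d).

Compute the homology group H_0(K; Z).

H_0 ≅ Z.

K has 7 vertices, 18 edges, 12 triangles.
rank ∂_0 = 0, rank ∂_1 = 6 ⇒ b_0 = 7 − 0 − 6 = 1; all invariant factors of ∂_1 are 1 so no torsion. So H_0 ≅ Z.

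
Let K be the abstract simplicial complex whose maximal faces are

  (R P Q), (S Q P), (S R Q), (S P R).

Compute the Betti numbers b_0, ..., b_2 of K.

b_0 = 1, b_1 = 0, b_2 = 1.

Order the vertices as P < Q < R < S. Listing each simplex with vertices in this order, K has dimension 2 with simplices:

  0-simplices (4): P, Q, R, S
  1-simplices (6): PQ, PR, PS, QR, QS, RS
  2-simplices (4): PQR, PQS, PRS, QRS

Hence C_0 ≅ Z^4, C_1 ≅ Z^6, C_2 ≅ Z^4.

Boundary ∂_1: C_1 → C_0 is given by ∂[p,q] = [q] − [p]. For instance
  ∂QR = R − Q.
The 4×6 boundary matrix has rank 3 and Smith normal form diag(1,1,1).

The boundary map ∂_2: C_2 → C_1 maps a triangle to the signed sum of its edges. For instance
  ∂PQS = QS − PS + PQ,
  ∂PRS = RS − PS + PR.
This gives a 6×4 integer matrix of rank 3; reducing to Smith normal form yields diagonal entries (1,1,1).

Computing H_k = (kernel of ∂_k) / (image of ∂_{k+1}):

  H_0: rank C_0 − rank ∂_1 = 4 − 3 = 1, and the invariant factors of ∂_1 are all 1, so H_0 ≅ Z.
  H_1: rank ker ∂_1 − rank ∂_2 = (6 − 3) − 3 = 0, and the invariant factors of ∂_2 are all 1, so H_1 ≅ 0.
  H_2: rank ker ∂_2 − rank ∂_3 = (4 − 3) − 0 = 1, and there is no ∂_3, so H_2 ≅ Z.

As a check, the Euler characteristic is 4 − 6 + 4 = 2, which agrees with 1 − 0 + 1 = 2.

Hence the Betti numbers are b_0 = 1, b_1 = 0, b_2 = 1.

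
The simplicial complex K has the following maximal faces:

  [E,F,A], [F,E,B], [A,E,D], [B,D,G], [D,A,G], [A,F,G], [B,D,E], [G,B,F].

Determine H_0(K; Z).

H_0 ≅ Z.

Fix the vertex order A < B < D < E < F < G and write every simplex with vertices in increasing order. Then dim K = 2 and the simplices of K are:

  0-simplices (6): A, B, D, E, F, G
  1-simplices (12): AD, AE, AF, AG, BD, BE, BF, BG, DE, DG, EF, FG
  2-simplices (8): ADE, ADG, AEF, AFG, BDE, BDG, BEF, BFG

Hence C_0 ≅ Z^6, C_1 ≅ Z^12, C_2 ≅ Z^8.

Boundary ∂_1: C_1 → C_0 maps an edge to its endpoints' difference, ∂[p,q] = q − p.
The 6×12 boundary matrix has rank 5 and Smith normal form diag(1,1,1,1,1).

Boundary ∂_2: C_2 → C_1 acts by ∂[p,q,r] = [q,r] − [p,r] + [p,q]. For instance
  ∂ADG = DG − AG + AD,
  ∂BDG = DG − BG + BD.
As a 12×8 matrix over Z this has rank 7, with invariant factors (1,1,1,1,1,1,1).

Reading off H_k = ker ∂_k / im ∂_{k+1}:

  H_0: rank C_0 − rank ∂_1 = 6 − 5 = 1, and the invariant factors of ∂_1 are all 1, so H_0 ≅ Z.

(K is a triangulation of the 2-sphere S^2.)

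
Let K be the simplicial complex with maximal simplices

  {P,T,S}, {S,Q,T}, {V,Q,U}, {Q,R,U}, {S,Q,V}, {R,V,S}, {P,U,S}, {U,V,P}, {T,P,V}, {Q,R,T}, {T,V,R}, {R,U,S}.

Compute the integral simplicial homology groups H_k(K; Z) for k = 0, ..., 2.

We work with the vertex ordering P < Q < R < S < T < U < V. The simplices of K, each written with vertices in increasing order, are:

  0-simplices (7): P, Q, R, S, T, U, V
  1-simplices (18): PS, PT, PU, PV, QR, QS, QT, QU, QV, RS, RT, RU, RV, ST, SU, SV, TV, UV
  2-simplices (12): PST, PSU, PTV, PUV, QRT, QRU, QST, QSV, QUV, RSU, RSV, RTV

giving chain groups C_0 ≅ Z^7, C_1 ≅ Z^18, C_2 ≅ Z^12.

∂_1: C_1 → C_0 maps an edge to its endpoints' difference, ∂[p,q] = q − p.
The resulting 7×18 matrix has rank 6, and its Smith normal form has invariant factors (1,1,1,1,1,1).

The boundary map ∂_2: C_2 → C_1 sends each 2-simplex [p,q,r] to [q,r] − [p,r] + [p,q]. For instance
  ∂QRU = RU − QU + QR,
  ∂QUV = UV − QV + QU.
The resulting 18×12 matrix has rank 12, and its Smith normal form has invariant factors (1,1,1,1,1,1,1,1,1,1,1,2).

Computing H_k = (kernel of ∂_k) / (image of ∂_{k+1}):

  H_0: rank C_0 − rank ∂_1 = 7 − 6 = 1, and the invariant factors of ∂_1 are all 1, so H_0 ≅ Z.
  H_1: rank ker ∂_1 − rank ∂_2 = (18 − 6) − 12 = 0, and ∂_2 has invariant factor 2 > 1, so H_1 ≅ Z/2.
  H_2: rank ker ∂_2 − rank ∂_3 = (12 − 12) − 0 = 0, and there is no ∂_3, so H_2 ≅ 0.

(K is a triangulation of the real projective plane RP^2.)

H_0 ≅ Z,  H_1 ≅ Z/2,  H_2 = 0.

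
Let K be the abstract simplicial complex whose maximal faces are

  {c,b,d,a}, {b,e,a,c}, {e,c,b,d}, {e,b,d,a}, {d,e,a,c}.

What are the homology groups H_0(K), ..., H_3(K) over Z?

H_0 ≅ Z,  H_1 = 0,  H_2 = 0,  H_3 ≅ Z.

Fix the vertex order a < b < c < d < e and write every simplex with vertices in increasing order. Then dim K = 3 and the simplices of K are:

  0-simplices (5): a, b, c, d, e
  1-simplices (10): ab, ac, ad, ae, bc, bd, be, cd, ce, de
  2-simplices (10): abc, abd, abe, acd, ace, ade, bcd, bce, bde, cde
  3-simplices (5): abcd, abce, abde, acde, bcde

so the chain groups are C_0 ≅ Z^5, C_1 ≅ Z^10, C_2 ≅ Z^10, C_3 ≅ Z^5.

Boundary ∂_1: C_1 → C_0 sends each edge [p,q] (with p < q) to q − p.
The 5×10 boundary matrix has rank 4 and Smith normal form diag(1,1,1,1).

The boundary map ∂_2: C_2 → C_1 sends each 2-simplex [p,q,r] to [q,r] − [p,r] + [p,q]. For instance
  ∂bce = ce − be + bc,
  ∂ade = de − ae + ad.
The 10×10 boundary matrix has rank 6 and Smith normal form diag(1,1,1,1,1,1).

∂_3: C_3 → C_2 sends each 3-simplex σ to the alternating sum Σ_i (−1)^i (σ with its i-th vertex removed). For instance
  ∂acde = cde − ade + ace − acd,
  ∂abde = bde − ade + abe − abd.
As a 10×5 matrix over Z this has rank 4, with invariant factors (1,1,1,1).

Reading off H_k = ker ∂_k / im ∂_{k+1}:

  H_0: rank C_0 − rank ∂_1 = 5 − 4 = 1, and the invariant factors of ∂_1 are all 1, so H_0 ≅ Z.
  H_1: rank ker ∂_1 − rank ∂_2 = (10 − 4) − 6 = 0, and the invariant factors of ∂_2 are all 1, so H_1 ≅ 0.
  H_2: rank ker ∂_2 − rank ∂_3 = (10 − 6) − 4 = 0, and the invariant factors of ∂_3 are all 1, so H_2 ≅ 0.
  H_3: rank ker ∂_3 − rank ∂_4 = (5 − 4) − 0 = 1, and there is no ∂_4, so H_3 ≅ Z.

As a check, the Euler characteristic is 5 − 10 + 10 − 5 = 0, which agrees with 1 − 0 + 0 − 1 = 0.
(K is a triangulation of the 3-sphere S^3.)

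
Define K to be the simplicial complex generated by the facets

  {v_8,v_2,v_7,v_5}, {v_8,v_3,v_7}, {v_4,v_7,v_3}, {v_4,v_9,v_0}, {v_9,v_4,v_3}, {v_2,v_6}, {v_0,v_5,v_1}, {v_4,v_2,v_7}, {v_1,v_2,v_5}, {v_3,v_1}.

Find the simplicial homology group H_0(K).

Order the vertices as v_0 < v_1 < v_2 < v_3 < v_4 < v_5 < v_6 < v_7 < v_8 < v_9. Listing each simplex with vertices in this order, K has dimension 3 with simplices:

  0-simplices (10): [v_0], [v_1], [v_2], [v_3], [v_4], [v_5], [v_6], [v_7], [v_8], [v_9]
  1-simplices (21): (21 of them)
  2-simplices (11): (11 of them)
  3-simplices (1): [v_2,v_5,v_7,v_8]

Hence C_0 ≅ Z^10, C_1 ≅ Z^21, C_2 ≅ Z^11, C_3 ≅ Z^1.

∂_1: C_1 → C_0 sends each edge [p,q] (with p < q) to q − p.
The 10×21 boundary matrix has rank 9 and Smith normal form diag(1,1,1,1,1,1,1,1,1).

The boundary map ∂_2: C_2 → C_1 acts by ∂[p,q,r] = [q,r] − [p,r] + [p,q]. For instance
  ∂[v_1,v_2,v_5] = [v_2,v_5] − [v_1,v_5] + [v_1,v_2],
  ∂[v_2,v_5,v_8] = [v_5,v_8] − [v_2,v_8] + [v_2,v_5].
As a 21×11 matrix over Z this has rank 10, with invariant factors (1,1,1,1,1,1,1,1,1,1).

∂_3: C_3 → C_2 sends each 3-simplex σ to the alternating sum Σ_i (−1)^i (σ with its i-th vertex removed). For instance
  ∂[v_2,v_5,v_7,v_8] = [v_5,v_7,v_8] − [v_2,v_7,v_8] + [v_2,v_5,v_8] − [v_2,v_5,v_7].
As a 11×1 matrix over Z this has rank 1, with invariant factors (1).

Computing H_k = (kernel of ∂_k) / (image of ∂_{k+1}):

  H_0: rank C_0 − rank ∂_1 = 10 − 9 = 1, and the invariant factors of ∂_1 are all 1, so H_0 ≅ Z.

H_0 ≅ Z.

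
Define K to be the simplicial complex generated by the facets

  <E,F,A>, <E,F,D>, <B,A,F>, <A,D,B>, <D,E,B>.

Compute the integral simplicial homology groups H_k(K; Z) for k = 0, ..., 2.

H_0 ≅ Z,  H_1 ≅ Z,  H_2 = 0.

Fix the vertex order A < B < D < E < F and write every simplex with vertices in increasing order. Then dim K = 2 and the simplices of K are:

  0-simplices (5): A, B, D, E, F
  1-simplices (10): AB, AD, AE, AF, BD, BE, BF, DE, DF, EF
  2-simplices (5): ABD, ABF, AEF, BDE, DEF

so the chain groups are C_0 ≅ Z^5, C_1 ≅ Z^10, C_2 ≅ Z^5.

∂_1: C_1 → C_0 maps an edge to its endpoints' difference, ∂[p,q] = q − p.
As a 5×10 matrix over Z this has rank 4, with invariant factors (1,1,1,1).

The boundary map ∂_2: C_2 → C_1 maps a triangle to the signed sum of its edges. For instance
  ∂DEF = EF − DF + DE,
  ∂ABD = BD − AD + AB.
As a 10×5 matrix over Z this has rank 5, with invariant factors (1,1,1,1,1).

Now H_k = ker ∂_k / im ∂_{k+1}, so:

  H_0: rank C_0 − rank ∂_1 = 5 − 4 = 1, and the invariant factors of ∂_1 are all 1, so H_0 ≅ Z.
  H_1: rank ker ∂_1 − rank ∂_2 = (10 − 4) − 5 = 1, and the invariant factors of ∂_2 are all 1, so H_1 ≅ Z.
  H_2: rank ker ∂_2 − rank ∂_3 = (5 − 5) − 0 = 0, and there is no ∂_3, so H_2 ≅ 0.

As a check, the Euler characteristic is 5 − 10 + 5 = 0, which agrees with 1 − 1 + 0 = 0.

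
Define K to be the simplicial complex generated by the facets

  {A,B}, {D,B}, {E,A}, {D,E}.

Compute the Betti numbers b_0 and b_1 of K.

b_0 = 1, b_1 = 1.

Order the vertices as A < B < D < E. Listing each simplex with vertices in this order, K has dimension 1 with simplices:

  0-simplices (4): A, B, D, E
  1-simplices (4): AB, AE, BD, DE

Hence C_0 ≅ Z^4, C_1 ≅ Z^4.

The boundary map ∂_1: C_1 → C_0 is given by ∂[p,q] = [q] − [p].
The 4×4 boundary matrix has rank 3 and Smith normal form diag(1,1,1).

From H_k ≅ ker(∂_k) / im(∂_{k+1}) we obtain:

  H_0: rank C_0 − rank ∂_1 = 4 − 3 = 1, and the invariant factors of ∂_1 are all 1, so H_0 = Z.
  H_1: rank ker ∂_1 − rank ∂_2 = (4 − 3) − 0 = 1, and there is no ∂_2, so H_1 = Z.

(K is a triangulation of the circle S^1.)

Hence the Betti numbers are b_0 = 1, b_1 = 1.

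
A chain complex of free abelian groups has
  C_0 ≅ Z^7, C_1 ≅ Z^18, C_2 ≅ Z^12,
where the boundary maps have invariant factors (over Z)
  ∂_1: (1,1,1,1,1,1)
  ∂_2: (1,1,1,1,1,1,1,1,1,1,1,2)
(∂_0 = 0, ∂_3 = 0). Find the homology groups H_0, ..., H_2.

H_0: b_0 = 7 − 0 − 6 = 1; torsion from ∂_1 factors > 1: none. So H_0 = Z.
H_1: b_1 = 18 − 6 − 12 = 0; torsion from ∂_2 factors > 1: [2]. So H_1 = Z/2.
H_2: b_2 = 12 − 12 − 0 = 0; torsion from ∂_3 factors > 1: none. So H_2 = 0.

H_0 = Z,  H_1 = Z/2,  H_2 = 0.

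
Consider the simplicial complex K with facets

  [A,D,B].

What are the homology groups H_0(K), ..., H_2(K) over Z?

H_0 = Z,  H_1 = 0,  H_2 = 0.

Fix the vertex order A < B < D and write every simplex with vertices in increasing order. Then dim K = 2 and the simplices of K are:

  0-simplices (3): A, B, D
  1-simplices (3): AB, AD, BD
  2-simplices (1): ABD

so the chain groups are C_0 ≅ Z^3, C_1 ≅ Z^3, C_2 ≅ Z^1.

Boundary ∂_1: C_1 → C_0 maps an edge to its endpoints' difference, ∂[p,q] = q − p. For instance
  ∂AB = B − A.
The 3×3 boundary matrix has rank 2 and Smith normal form diag(1,1).

Boundary ∂_2: C_2 → C_1 sends each 2-simplex [p,q,r] to [q,r] − [p,r] + [p,q]. For instance
  ∂ABD = BD − AD + AB.
As a 3×1 matrix over Z this has rank 1, with invariant factors (1).

Reading off H_k = ker ∂_k / im ∂_{k+1}:

  H_0: rank C_0 − rank ∂_1 = 3 − 2 = 1, and the invariant factors of ∂_1 are all 1, so H_0 = Z.
  H_1: rank ker ∂_1 − rank ∂_2 = (3 − 2) − 1 = 0, and the invariant factors of ∂_2 are all 1, so H_1 = 0.
  H_2: rank ker ∂_2 − rank ∂_3 = (1 − 1) − 0 = 0, and there is no ∂_3, so H_2 = 0.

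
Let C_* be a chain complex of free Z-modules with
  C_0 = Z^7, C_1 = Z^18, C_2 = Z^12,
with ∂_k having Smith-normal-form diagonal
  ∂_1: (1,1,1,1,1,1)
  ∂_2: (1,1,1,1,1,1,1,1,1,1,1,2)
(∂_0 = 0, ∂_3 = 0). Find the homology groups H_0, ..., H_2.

H_0: b_0 = 7 − 0 − 6 = 1; torsion from ∂_1 factors > 1: none. So H_0 = Z.
H_1: b_1 = 18 − 6 − 12 = 0; torsion from ∂_2 factors > 1: [2]. So H_1 = Z/2.
H_2: b_2 = 12 − 12 − 0 = 0; torsion from ∂_3 factors > 1: none. So H_2 = 0.

H_0 = Z,  H_1 = Z/2,  H_2 = 0.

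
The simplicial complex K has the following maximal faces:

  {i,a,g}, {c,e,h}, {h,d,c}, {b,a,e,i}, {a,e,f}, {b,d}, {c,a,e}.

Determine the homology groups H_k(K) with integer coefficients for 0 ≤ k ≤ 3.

H_0 = Z,  H_1 = Z,  H_2 = 0,  H_3 = 0.

Order the vertices as a < b < c < d < e < f < g < h < i. Listing each simplex with vertices in this order, K has dimension 3 with simplices:

  0-simplices (9): a, b, c, d, e, f, g, h, i
  1-simplices (17): ab, ac, ae, af, ag, ai, bd, be, bi, cd, ce, ch, dh, ef, eh, ei, gi
  2-simplices (9): abe, abi, ace, aef, aei, agi, bei, cdh, ceh
  3-simplices (1): abei

Hence C_0 ≅ Z^9, C_1 ≅ Z^17, C_2 ≅ Z^9, C_3 ≅ Z^1.

Boundary ∂_1: C_1 → C_0 sends each edge [p,q] (with p < q) to q − p.
As a 9×17 matrix over Z this has rank 8, with invariant factors (1,1,1,1,1,1,1,1).

∂_2: C_2 → C_1 maps a triangle to the signed sum of its edges. For instance
  ∂ace = ce − ae + ac,
  ∂aef = ef − af + ae.
This gives a 17×9 integer matrix of rank 8; reducing to Smith normal form yields diagonal entries (1,1,1,1,1,1,1,1).

The boundary map ∂_3: C_3 → C_2 sends each 3-simplex σ to the alternating sum Σ_i (−1)^i (σ with its i-th vertex removed). For instance
  ∂abei = bei − aei + abi − abe.
The resulting 9×1 matrix has rank 1, and its Smith normal form has invariant factors (1).

Reading off H_k = ker ∂_k / im ∂_{k+1}:

  H_0: rank C_0 − rank ∂_1 = 9 − 8 = 1, and the invariant factors of ∂_1 are all 1, so H_0 ≅ Z.
  H_1: rank ker ∂_1 − rank ∂_2 = (17 − 8) − 8 = 1, and the invariant factors of ∂_2 are all 1, so H_1 ≅ Z.
  H_2: rank ker ∂_2 − rank ∂_3 = (9 − 8) − 1 = 0, and the invariant factors of ∂_3 are all 1, so H_2 ≅ 0.
  H_3: rank ker ∂_3 − rank ∂_4 = (1 − 1) − 0 = 0, and there is no ∂_4, so H_3 ≅ 0.

As a check, the Euler characteristic is 9 − 17 + 9 − 1 = 0, which agrees with 1 − 1 + 0 − 0 = 0.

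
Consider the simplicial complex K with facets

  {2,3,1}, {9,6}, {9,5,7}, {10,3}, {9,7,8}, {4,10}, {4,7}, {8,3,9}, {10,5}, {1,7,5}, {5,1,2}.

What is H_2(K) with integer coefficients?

H_2 ≅ 0.

Order the vertices as 1 < 2 < 3 < 4 < 5 < 6 < 7 < 8 < 9 < 10. Listing each simplex with vertices in this order, K has dimension 2 with simplices:

  0-simplices (10): [1], [2], [3], [4], [5], [6], [7], [8], [9], [10]
  1-simplices (18): [1,2], [1,3], [1,5], [1,7], [2,3], [2,5], [3,8], [3,9], [3,10], [4,7], [4,10], [5,7], [5,9], [5,10], [6,9], [7,8], [7,9], [8,9]
  2-simplices (6): [1,2,3], [1,2,5], [1,5,7], [3,8,9], [5,7,9], [7,8,9]

so the chain groups are C_0 ≅ Z^10, C_1 ≅ Z^18, C_2 ≅ Z^6.

The boundary map ∂_1: C_1 → C_0 sends each edge [p,q] (with p < q) to q − p. For instance
  ∂[2,3] = [3] − [2].
The 10×18 boundary matrix has rank 9 and Smith normal form diag(1,1,1,1,1,1,1,1,1).

The boundary map ∂_2: C_2 → C_1 acts by ∂[p,q,r] = [q,r] − [p,r] + [p,q]. For instance
  ∂[5,7,9] = [7,9] − [5,9] + [5,7],
  ∂[1,2,5] = [2,5] − [1,5] + [1,2].
The 18×6 boundary matrix has rank 6 and Smith normal form diag(1,1,1,1,1,1).

Now H_k = ker ∂_k / im ∂_{k+1}, so:

  H_2: rank ker ∂_2 − rank ∂_3 = (6 − 6) − 0 = 0, and there is no ∂_3, so H_2 = 0.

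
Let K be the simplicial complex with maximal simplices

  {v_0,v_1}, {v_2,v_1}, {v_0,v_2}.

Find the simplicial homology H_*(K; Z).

Fix the vertex order v_0 < v_1 < v_2 and write every simplex with vertices in increasing order. Then dim K = 1 and the simplices of K are:

  0-simplices (3): [v_0], [v_1], [v_2]
  1-simplices (3): [v_0,v_1], [v_0,v_2], [v_1,v_2]

giving chain groups C_0 ≅ Z^3, C_1 ≅ Z^3.

Boundary ∂_1: C_1 → C_0 sends each edge [p,q] (with p < q) to q − p. For instance
  ∂[v_1,v_2] = [v_2] − [v_1].
The resulting 3×3 matrix has rank 2, and its Smith normal form has invariant factors (1,1).

Reading off H_k = ker ∂_k / im ∂_{k+1}:

  H_0: rank C_0 − rank ∂_1 = 3 − 2 = 1, and the invariant factors of ∂_1 are all 1, so H_0 ≅ Z.
  H_1: rank ker ∂_1 − rank ∂_2 = (3 − 2) − 0 = 1, and there is no ∂_2, so H_1 ≅ Z.

H_0 ≅ Z,  H_1 ≅ Z.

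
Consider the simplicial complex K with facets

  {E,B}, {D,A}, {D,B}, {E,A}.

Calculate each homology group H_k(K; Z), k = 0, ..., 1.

Order the vertices as A < B < D < E. Listing each simplex with vertices in this order, K has dimension 1 with simplices:

  0-simplices (4): A, B, D, E
  1-simplices (4): AD, AE, BD, BE

so the chain groups are C_0 ≅ Z^4, C_1 ≅ Z^4.

The boundary map ∂_1: C_1 → C_0 is given by ∂[p,q] = [q] − [p]. For instance
  ∂BE = E − B.
This gives a 4×4 integer matrix of rank 3; reducing to Smith normal form yields diagonal entries (1,1,1).

Computing H_k = (kernel of ∂_k) / (image of ∂_{k+1}):

  H_0: rank C_0 − rank ∂_1 = 4 − 3 = 1, and the invariant factors of ∂_1 are all 1, so H_0 ≅ Z.
  H_1: rank ker ∂_1 − rank ∂_2 = (4 − 3) − 0 = 1, and there is no ∂_2, so H_1 ≅ Z.

As a check, the Euler characteristic is 4 − 4 = 0, which agrees with 1 − 1 = 0.

H_0 ≅ Z,  H_1 ≅ Z.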